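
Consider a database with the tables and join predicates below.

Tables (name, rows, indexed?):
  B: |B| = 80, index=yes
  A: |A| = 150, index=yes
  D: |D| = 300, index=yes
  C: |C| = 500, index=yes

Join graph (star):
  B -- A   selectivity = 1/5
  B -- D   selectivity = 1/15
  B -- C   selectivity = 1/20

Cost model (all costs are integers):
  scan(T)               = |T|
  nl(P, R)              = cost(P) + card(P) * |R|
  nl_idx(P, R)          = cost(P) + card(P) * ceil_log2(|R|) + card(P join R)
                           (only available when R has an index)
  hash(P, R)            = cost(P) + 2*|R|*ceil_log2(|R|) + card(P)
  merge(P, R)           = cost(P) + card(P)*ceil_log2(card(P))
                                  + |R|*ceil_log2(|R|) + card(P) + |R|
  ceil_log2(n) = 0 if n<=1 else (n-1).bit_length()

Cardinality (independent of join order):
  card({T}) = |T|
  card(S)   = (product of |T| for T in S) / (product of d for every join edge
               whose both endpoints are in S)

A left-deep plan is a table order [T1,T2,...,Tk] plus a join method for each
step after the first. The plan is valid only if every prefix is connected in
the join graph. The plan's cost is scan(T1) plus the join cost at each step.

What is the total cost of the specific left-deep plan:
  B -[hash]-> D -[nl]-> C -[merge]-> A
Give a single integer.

1486910

step 1: scan B: cost=80, card=80
step 2: join D via hash
    card(P join D) = 80*300/(15) = 1600
    cost = 80 + 2*300*9 + 80 = 5560
step 3: join C via nl
    card(P join C) = 1600*500/(20) = 40000
    cost = 5560 + 1600*500 = 805560
step 4: join A via merge
    card(P join A) = 40000*150/(5) = 1200000
    cost = 805560 + 40000*16 + 150*8 + 40000 + 150 = 1486910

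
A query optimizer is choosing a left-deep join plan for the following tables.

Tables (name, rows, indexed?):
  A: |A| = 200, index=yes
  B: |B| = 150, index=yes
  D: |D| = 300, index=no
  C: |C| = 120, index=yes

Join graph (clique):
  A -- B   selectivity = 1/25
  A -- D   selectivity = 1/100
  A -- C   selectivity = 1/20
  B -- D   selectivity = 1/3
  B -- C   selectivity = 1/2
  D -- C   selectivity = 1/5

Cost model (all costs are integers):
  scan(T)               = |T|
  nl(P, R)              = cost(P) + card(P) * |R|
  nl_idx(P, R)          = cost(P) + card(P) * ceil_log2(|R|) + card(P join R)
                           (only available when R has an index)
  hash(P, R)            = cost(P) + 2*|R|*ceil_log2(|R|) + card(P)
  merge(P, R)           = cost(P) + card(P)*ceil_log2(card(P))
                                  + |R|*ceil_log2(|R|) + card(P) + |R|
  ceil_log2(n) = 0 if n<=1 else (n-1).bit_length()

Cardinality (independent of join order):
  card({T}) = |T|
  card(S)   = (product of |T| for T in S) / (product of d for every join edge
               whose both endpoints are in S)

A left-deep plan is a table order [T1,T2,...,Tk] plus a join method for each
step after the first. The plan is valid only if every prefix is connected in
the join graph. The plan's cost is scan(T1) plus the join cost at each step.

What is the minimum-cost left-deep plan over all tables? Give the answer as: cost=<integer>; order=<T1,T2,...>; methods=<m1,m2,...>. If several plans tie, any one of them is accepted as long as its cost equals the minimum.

Selinger DP (subsets sized 1..n):
  {A}: scan cost=200, card=200
  {B}: scan cost=150, card=150
  {D}: scan cost=300, card=300
  {C}: scan cost=120, card=120
  {AB}: card=1200; try (A,nl_idx)→2550, (B,hash)→2800, (B,nl_idx)→3000, (A,merge)→3300, (B,merge)→3350, (A,hash)→3500 …(+2); best=2550 via (A,nl_idx)
  {AD}: card=600; try (A,nl_idx)→3300, (A,hash)→3800, (D,merge)→5000, (A,merge)→5100, (D,hash)→5800, (D,nl)→60200 …(+1); best=3300 via (A,nl_idx)
  {AC}: card=1200; try (C,hash)→2080, (A,nl_idx)→2280, (C,nl_idx)→2800, (A,merge)→2880, (C,merge)→2960, (A,hash)→3440 …(+2); best=2080 via (C,hash)
  {BD}: card=15000; try (B,hash)→3000, (D,merge)→4500, (B,merge)→4650, (D,hash)→5700, (B,nl_idx)→17700, (D,nl)→45150 …(+1); best=3000 via (B,hash)
  {BC}: card=9000; try (C,hash)→1980, (B,merge)→2430, (C,merge)→2460, (B,hash)→2640, (B,nl_idx)→10080, (C,nl_idx)→10200 …(+2); best=1980 via (C,hash)
  {CD}: card=7200; try (C,hash)→2280, (D,merge)→4080, (C,merge)→4260, (D,hash)→5640, (C,nl_idx)→9600, (D,nl)→36120 …(+1); best=2280 via (C,hash)
  {ABD}: card=1200; try (B,hash)→6300, (D,hash)→9150, (B,nl_idx)→9300, (B,merge)→11250, (D,merge)→19950, (A,hash)→21200 …(+5); best=6300 via (B,hash)
  {ABC}: card=3600; try (C,hash)→5430, (B,hash)→5680, (A,hash)→14180, (C,nl_idx)→14550, (B,nl_idx)→15280, (B,merge)→17830 …(+6); best=5430 via (C,hash)
  {ACD}: card=720; try (C,hash)→5580, (C,nl_idx)→8220, (D,hash)→8680, (C,merge)→10860, (A,hash)→12680, (D,merge)→19480 …(+5); best=5580 via (C,hash)
  {BCD}: card=180000; try (B,hash)→11880, (D,hash)→16380, (C,hash)→19680, (B,merge)→104430, (D,merge)→139980, (C,merge)→228960 …(+5); best=11880 via (B,hash)
  {ABCD}: card=720; try (B,hash)→8700, (C,hash)→9180, (B,nl_idx)→12060, (D,hash)→14430, (B,merge)→14850, (C,nl_idx)→15420 …(+9); best=8700 via (B,hash)

cost=8700; order=D,A,C,B; methods=nl_idx,hash,hash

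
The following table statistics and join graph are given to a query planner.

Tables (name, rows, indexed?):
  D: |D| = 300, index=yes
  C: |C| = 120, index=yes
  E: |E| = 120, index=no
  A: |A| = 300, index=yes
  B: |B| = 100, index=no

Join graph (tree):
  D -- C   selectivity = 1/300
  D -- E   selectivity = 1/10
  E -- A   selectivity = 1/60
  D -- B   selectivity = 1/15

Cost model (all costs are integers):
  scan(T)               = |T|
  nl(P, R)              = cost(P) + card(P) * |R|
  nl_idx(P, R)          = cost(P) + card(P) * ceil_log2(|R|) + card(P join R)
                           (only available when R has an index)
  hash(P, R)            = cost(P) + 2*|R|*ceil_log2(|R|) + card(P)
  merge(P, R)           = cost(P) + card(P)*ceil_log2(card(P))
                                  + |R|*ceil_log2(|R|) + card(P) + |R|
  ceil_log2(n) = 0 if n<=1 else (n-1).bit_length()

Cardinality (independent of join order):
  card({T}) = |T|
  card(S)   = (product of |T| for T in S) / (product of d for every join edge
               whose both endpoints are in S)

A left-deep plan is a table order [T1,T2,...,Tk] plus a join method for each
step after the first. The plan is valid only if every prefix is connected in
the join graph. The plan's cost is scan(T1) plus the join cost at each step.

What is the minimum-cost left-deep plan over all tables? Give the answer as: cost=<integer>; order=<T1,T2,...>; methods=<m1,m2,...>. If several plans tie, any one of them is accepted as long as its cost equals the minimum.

cost=18560; order=C,D,E,A,B; methods=nl_idx,hash,hash,hash

Selinger DP (subsets sized 1..n):
  {D}: scan cost=300, card=300
  {C}: scan cost=120, card=120
  {E}: scan cost=120, card=120
  {A}: scan cost=300, card=300
  {B}: scan cost=100, card=100
  {CD}: card=120; try (D,nl_idx)→1320, (C,hash)→2280, (C,nl_idx)→2520, (D,merge)→4080, (C,merge)→4260, (D,hash)→5640 …(+2); best=1320 via (D,nl_idx)
  {DE}: card=3600; try (E,hash)→2280, (D,merge)→4080, (E,merge)→4260, (D,nl_idx)→4800, (D,hash)→5640, (D,nl)→36120 …(+1); best=2280 via (E,hash)
  {BD}: card=2000; try (B,hash)→2000, (D,nl_idx)→3000, (D,merge)→3900, (B,merge)→4100, (D,hash)→5600, (D,nl)→30100 …(+1); best=2000 via (B,hash)
  {AE}: card=600; try (A,nl_idx)→1800, (E,hash)→2280, (A,merge)→4080, (E,merge)→4260, (A,hash)→5640, (A,nl)→36120 …(+1); best=1800 via (A,nl_idx)
  {CDE}: card=1440; try (E,hash)→3120, (E,merge)→3240, (C,hash)→7560, (E,nl)→15720, (C,nl_idx)→28920, (C,merge)→50040 …(+1); best=3120 via (E,hash)
  {BCD}: card=800; try (B,hash)→2840, (B,merge)→3080, (C,hash)→5680, (B,nl)→13320, (C,nl_idx)→16800, (C,merge)→26960 …(+1); best=2840 via (B,hash)
  {ADE}: card=18000; try (D,hash)→7800, (A,hash)→11280, (D,merge)→11400, (D,nl_idx)→25200, (A,merge)→52080, (A,nl_idx)→52680 …(+2); best=7800 via (D,hash)
  {BDE}: card=24000; try (E,hash)→5680, (B,hash)→7280, (E,merge)→26960, (B,merge)→49880, (E,nl)→242000, (B,nl)→362280; best=5680 via (E,hash)
  {ACDE}: card=7200; try (A,hash)→9960, (A,nl_idx)→23280, (A,merge)→23400, (C,hash)→27480, (C,nl_idx)→141000, (C,merge)→296760 …(+2); best=9960 via (A,hash)
  {BCDE}: card=9600; try (E,hash)→5320, (B,hash)→5960, (E,merge)→12600, (B,merge)→21200, (C,hash)→31360, (E,nl)→98840 …(+4); best=5320 via (E,hash)
  {ABDE}: card=120000; try (B,hash)→27200, (A,hash)→35080, (B,merge)→296600, (A,nl_idx)→341680, (A,merge)→392680, (B,nl)→1807800 …(+1); best=27200 via (B,hash)
  {ABCDE}: card=48000; try (B,hash)→18560, (A,hash)→20320, (B,merge)→111560, (A,nl_idx)→139720, (C,hash)→148880, (A,merge)→152320 …(+5); best=18560 via (B,hash)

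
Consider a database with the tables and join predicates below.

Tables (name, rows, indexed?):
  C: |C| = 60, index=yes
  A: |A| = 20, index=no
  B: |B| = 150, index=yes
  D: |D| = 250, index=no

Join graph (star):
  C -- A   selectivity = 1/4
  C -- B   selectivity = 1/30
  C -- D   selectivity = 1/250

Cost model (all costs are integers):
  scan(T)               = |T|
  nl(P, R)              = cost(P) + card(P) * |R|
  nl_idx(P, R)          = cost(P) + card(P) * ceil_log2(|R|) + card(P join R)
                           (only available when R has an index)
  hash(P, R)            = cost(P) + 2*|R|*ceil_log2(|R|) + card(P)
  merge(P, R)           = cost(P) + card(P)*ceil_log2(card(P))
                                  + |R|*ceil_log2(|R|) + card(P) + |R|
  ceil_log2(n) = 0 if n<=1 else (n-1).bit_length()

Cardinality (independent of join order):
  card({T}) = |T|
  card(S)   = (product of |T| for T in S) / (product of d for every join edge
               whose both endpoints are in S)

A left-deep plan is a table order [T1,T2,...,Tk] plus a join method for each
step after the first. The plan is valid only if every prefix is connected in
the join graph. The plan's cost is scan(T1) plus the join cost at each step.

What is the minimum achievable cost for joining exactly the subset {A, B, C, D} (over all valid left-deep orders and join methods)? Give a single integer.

Selinger DP over subsets of {A,B,C,D}:
  {C}: scan cost=60, card=60
  {A}: scan cost=20, card=20
  {B}: scan cost=150, card=150
  {D}: scan cost=250, card=250
  {AC}: card=300; try (A,hash)→320, (C,nl_idx)→440, (C,merge)→560, (A,merge)→600, (C,hash)→760, (C,nl)→1220 …(+1); best=320 via (A,hash)
  {BC}: card=300; try (B,nl_idx)→840, (C,hash)→1020, (C,nl_idx)→1350, (B,merge)→1830, (C,merge)→1920, (B,hash)→2520 …(+2); best=840 via (B,nl_idx)
  {CD}: card=60; try (C,hash)→1220, (C,nl_idx)→1810, (D,merge)→2730, (C,merge)→2920, (D,hash)→4120, (D,nl)→15060 …(+1); best=1220 via (C,hash)
  {ABC}: card=1500; try (A,hash)→1340, (B,hash)→3020, (A,merge)→3960, (B,nl_idx)→4220, (B,merge)→4670, (A,nl)→6840 …(+1); best=1340 via (A,hash)
  {ACD}: card=300; try (A,hash)→1480, (A,merge)→1760, (A,nl)→2420, (D,hash)→4620, (D,merge)→5570, (D,nl)→75320; best=1480 via (A,hash)
  {BCD}: card=300; try (B,nl_idx)→2000, (B,merge)→2990, (B,hash)→3680, (D,hash)→5140, (D,merge)→6090, (B,nl)→10220 …(+1); best=2000 via (B,nl_idx)
  {ABCD}: card=1500; try (A,hash)→2500, (B,hash)→4180, (A,merge)→5120, (B,nl_idx)→5380, (B,merge)→5830, (D,hash)→6840 …(+4); best=2500 via (A,hash)

2500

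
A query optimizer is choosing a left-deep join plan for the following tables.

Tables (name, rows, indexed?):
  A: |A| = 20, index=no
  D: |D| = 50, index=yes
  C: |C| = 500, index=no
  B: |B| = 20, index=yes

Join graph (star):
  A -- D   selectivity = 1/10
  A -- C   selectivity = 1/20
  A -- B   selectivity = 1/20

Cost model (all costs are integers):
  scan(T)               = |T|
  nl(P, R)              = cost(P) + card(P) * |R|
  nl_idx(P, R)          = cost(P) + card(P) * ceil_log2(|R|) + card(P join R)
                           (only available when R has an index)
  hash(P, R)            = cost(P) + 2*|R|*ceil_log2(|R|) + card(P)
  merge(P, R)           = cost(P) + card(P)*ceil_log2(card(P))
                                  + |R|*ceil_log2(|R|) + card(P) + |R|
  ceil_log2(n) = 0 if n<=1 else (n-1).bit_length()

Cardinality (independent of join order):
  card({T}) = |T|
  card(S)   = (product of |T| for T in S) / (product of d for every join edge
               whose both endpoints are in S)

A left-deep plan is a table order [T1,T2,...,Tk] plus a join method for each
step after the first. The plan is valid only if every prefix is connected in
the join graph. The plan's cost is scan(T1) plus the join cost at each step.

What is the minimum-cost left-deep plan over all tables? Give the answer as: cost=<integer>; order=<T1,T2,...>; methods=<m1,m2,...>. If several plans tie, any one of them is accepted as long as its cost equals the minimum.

Selinger DP (subsets sized 1..n):
  {A}: scan cost=20, card=20
  {D}: scan cost=50, card=50
  {C}: scan cost=500, card=500
  {B}: scan cost=20, card=20
  {AD}: card=100; try (D,nl_idx)→240, (A,hash)→300, (D,merge)→490, (A,merge)→520, (D,hash)→640, (D,nl)→1020 …(+1); best=240 via (D,nl_idx)
  {AC}: card=500; try (A,hash)→1200, (C,merge)→5140, (A,merge)→5620, (C,hash)→9040, (C,nl)→10020, (A,nl)→10500; best=1200 via (A,hash)
  {AB}: card=20; try (B,nl_idx)→140, (B,hash)→240, (A,hash)→240, (B,merge)→260, (A,merge)→260, (B,nl)→420 …(+1); best=140 via (B,nl_idx)
  {ACD}: card=2500; try (D,hash)→2300, (C,merge)→6040, (D,merge)→6550, (D,nl_idx)→6700, (C,hash)→9340, (D,nl)→26200 …(+1); best=2300 via (D,hash)
  {ABD}: card=100; try (D,nl_idx)→360, (B,hash)→540, (D,merge)→610, (D,hash)→760, (B,nl_idx)→840, (D,nl)→1140 …(+2); best=360 via (D,nl_idx)
  {ABC}: card=500; try (B,hash)→1900, (B,nl_idx)→4200, (C,merge)→5260, (B,merge)→6320, (C,hash)→9160, (C,nl)→10140 …(+1); best=1900 via (B,hash)
  {ABCD}: card=2500; try (D,hash)→3000, (B,hash)→5000, (C,merge)→6160, (D,merge)→7250, (D,nl_idx)→7400, (C,hash)→9460 …(+5); best=3000 via (D,hash)

cost=3000; order=C,A,B,D; methods=hash,hash,hash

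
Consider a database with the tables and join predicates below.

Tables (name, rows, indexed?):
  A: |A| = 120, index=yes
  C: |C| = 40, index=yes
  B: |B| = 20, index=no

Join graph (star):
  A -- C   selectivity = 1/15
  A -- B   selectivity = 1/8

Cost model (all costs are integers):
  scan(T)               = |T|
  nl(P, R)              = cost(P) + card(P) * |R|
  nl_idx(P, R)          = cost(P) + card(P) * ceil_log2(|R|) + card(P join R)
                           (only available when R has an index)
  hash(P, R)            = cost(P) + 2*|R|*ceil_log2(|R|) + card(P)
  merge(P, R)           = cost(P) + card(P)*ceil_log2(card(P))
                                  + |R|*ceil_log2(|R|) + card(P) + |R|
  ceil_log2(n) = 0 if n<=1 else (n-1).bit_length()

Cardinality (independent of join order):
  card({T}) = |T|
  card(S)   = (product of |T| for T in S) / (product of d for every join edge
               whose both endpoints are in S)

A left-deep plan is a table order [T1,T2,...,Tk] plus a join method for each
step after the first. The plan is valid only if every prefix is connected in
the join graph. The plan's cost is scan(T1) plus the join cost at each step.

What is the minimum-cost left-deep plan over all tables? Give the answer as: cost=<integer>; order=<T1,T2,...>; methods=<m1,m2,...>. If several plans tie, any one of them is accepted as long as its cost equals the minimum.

cost=1160; order=C,A,B; methods=nl_idx,hash

Selinger DP (subsets sized 1..n):
  {A}: scan cost=120, card=120
  {C}: scan cost=40, card=40
  {B}: scan cost=20, card=20
  {AC}: card=320; try (A,nl_idx)→640, (C,hash)→720, (C,nl_idx)→1160, (A,merge)→1280, (C,merge)→1360, (A,hash)→1760 …(+2); best=640 via (A,nl_idx)
  {AB}: card=300; try (B,hash)→440, (A,nl_idx)→460, (A,merge)→1100, (B,merge)→1200, (A,hash)→1720, (A,nl)→2420 …(+1); best=440 via (B,hash)
  {ABC}: card=800; try (B,hash)→1160, (C,hash)→1220, (C,nl_idx)→3040, (C,merge)→3720, (B,merge)→3960, (B,nl)→7040 …(+1); best=1160 via (B,hash)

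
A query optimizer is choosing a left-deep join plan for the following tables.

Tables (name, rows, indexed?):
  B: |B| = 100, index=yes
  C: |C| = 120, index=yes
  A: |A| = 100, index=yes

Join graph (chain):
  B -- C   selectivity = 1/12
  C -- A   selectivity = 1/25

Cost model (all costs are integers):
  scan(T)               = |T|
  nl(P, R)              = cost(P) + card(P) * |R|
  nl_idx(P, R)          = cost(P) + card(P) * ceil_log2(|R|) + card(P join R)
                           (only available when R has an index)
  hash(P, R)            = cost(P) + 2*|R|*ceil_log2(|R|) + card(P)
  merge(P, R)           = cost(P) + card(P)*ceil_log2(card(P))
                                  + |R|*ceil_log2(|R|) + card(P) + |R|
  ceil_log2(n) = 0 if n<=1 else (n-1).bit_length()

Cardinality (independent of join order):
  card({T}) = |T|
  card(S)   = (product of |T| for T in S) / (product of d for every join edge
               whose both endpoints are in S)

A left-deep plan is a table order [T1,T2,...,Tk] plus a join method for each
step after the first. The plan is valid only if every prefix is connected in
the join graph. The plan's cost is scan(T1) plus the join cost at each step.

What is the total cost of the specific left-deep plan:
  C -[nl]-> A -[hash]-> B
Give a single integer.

step 1: scan C: cost=120, card=120
step 2: join A via nl
    card(P join A) = 120*100/(25) = 480
    cost = 120 + 120*100 = 12120
step 3: join B via hash
    card(P join B) = 480*100/(12) = 4000
    cost = 12120 + 2*100*7 + 480 = 14000

14000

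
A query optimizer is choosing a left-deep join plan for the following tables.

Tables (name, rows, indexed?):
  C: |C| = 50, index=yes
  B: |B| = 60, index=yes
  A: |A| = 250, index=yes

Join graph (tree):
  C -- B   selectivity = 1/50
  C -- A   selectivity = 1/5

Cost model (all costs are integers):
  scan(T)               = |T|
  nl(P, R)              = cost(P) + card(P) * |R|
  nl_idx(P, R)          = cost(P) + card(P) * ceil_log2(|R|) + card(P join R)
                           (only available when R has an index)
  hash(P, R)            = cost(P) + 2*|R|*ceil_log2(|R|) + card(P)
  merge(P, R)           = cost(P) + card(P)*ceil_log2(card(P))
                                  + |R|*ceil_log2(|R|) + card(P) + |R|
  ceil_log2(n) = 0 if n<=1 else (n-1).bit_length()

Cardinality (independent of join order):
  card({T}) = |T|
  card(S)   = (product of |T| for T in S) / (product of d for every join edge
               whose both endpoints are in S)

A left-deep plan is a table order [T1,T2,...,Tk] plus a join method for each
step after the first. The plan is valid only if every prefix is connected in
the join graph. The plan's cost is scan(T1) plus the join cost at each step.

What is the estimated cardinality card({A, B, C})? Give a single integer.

3000

Tables in S: A(250), B(60), C(50)
Edges inside S: C-B(d=50), C-A(d=5)
numerator = 250 * 60 * 50 = 750000
denominator = 50 * 5 = 250
card(S) = 750000 / 250 = 3000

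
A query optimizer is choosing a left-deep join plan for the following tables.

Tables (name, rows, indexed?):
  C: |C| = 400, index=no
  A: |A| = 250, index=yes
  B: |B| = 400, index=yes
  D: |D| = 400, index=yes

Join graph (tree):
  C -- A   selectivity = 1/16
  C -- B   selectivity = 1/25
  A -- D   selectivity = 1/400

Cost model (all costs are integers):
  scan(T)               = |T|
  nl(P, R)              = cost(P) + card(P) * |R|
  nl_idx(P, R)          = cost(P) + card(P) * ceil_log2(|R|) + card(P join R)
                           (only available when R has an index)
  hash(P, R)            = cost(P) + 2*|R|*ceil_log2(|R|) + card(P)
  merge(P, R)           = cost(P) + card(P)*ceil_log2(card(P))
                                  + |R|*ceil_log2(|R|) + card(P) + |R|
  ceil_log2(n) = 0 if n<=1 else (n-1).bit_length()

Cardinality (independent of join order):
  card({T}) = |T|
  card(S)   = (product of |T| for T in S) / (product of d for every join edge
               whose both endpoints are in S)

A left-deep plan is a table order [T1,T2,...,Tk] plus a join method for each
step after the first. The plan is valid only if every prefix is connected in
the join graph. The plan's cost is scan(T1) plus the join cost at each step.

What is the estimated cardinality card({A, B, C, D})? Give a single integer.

Tables in S: A(250), B(400), C(400), D(400)
Edges inside S: C-A(d=16), C-B(d=25), A-D(d=400)
numerator = 250 * 400 * 400 * 400 = 16000000000
denominator = 16 * 25 * 400 = 160000
card(S) = 16000000000 / 160000 = 100000

100000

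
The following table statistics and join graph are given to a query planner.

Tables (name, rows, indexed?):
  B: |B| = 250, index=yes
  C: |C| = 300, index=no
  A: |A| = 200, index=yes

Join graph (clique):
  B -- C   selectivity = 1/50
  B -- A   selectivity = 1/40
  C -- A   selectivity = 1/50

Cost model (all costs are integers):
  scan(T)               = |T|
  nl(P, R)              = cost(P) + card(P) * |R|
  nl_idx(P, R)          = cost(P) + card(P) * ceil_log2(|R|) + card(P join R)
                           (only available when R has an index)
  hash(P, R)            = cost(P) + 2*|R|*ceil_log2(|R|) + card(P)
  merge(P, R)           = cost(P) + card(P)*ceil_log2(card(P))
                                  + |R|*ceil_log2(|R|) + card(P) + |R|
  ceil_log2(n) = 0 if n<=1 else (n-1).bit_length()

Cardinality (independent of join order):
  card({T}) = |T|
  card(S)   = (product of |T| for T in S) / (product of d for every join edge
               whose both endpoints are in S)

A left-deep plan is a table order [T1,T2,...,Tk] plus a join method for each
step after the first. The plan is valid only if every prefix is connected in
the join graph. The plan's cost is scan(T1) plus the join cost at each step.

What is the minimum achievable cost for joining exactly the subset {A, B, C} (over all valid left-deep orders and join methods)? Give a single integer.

8900

Selinger DP over subsets of {A,B,C}:
  {B}: scan cost=250, card=250
  {C}: scan cost=300, card=300
  {A}: scan cost=200, card=200
  {BC}: card=1500; try (B,nl_idx)→4200, (B,hash)→4600, (C,merge)→5500, (B,merge)→5550, (C,hash)→5900, (C,nl)→75250 …(+1); best=4200 via (B,nl_idx)
  {AB}: card=1250; try (B,nl_idx)→3050, (A,nl_idx)→3500, (A,hash)→3700, (B,merge)→4250, (A,merge)→4300, (B,hash)→4400 …(+2); best=3050 via (B,nl_idx)
  {AC}: card=1200; try (A,hash)→3800, (A,nl_idx)→3900, (C,merge)→5000, (A,merge)→5100, (C,hash)→5800, (C,nl)→60200 …(+1); best=3800 via (A,hash)
  {ABC}: card=150; try (A,hash)→8900, (B,hash)→9000, (C,hash)→9700, (B,nl_idx)→13550, (A,nl_idx)→16350, (B,merge)→20450 …(+5); best=8900 via (A,hash)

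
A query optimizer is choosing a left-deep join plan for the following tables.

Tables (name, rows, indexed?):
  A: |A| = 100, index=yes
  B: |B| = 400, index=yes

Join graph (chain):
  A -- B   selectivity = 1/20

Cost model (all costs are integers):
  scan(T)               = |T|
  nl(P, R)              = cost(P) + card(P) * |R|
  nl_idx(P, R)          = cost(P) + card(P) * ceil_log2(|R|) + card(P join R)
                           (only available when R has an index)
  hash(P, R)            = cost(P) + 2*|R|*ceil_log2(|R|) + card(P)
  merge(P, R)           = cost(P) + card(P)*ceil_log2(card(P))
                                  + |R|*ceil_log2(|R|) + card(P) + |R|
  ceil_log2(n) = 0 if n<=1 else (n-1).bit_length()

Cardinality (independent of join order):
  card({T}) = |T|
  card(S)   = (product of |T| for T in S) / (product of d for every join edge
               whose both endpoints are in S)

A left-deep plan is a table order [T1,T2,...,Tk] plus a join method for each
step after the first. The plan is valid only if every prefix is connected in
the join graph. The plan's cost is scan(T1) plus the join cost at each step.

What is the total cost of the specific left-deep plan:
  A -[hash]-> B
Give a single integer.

7400

step 1: scan A: cost=100, card=100
step 2: join B via hash
    card(P join B) = 100*400/(20) = 2000
    cost = 100 + 2*400*9 + 100 = 7400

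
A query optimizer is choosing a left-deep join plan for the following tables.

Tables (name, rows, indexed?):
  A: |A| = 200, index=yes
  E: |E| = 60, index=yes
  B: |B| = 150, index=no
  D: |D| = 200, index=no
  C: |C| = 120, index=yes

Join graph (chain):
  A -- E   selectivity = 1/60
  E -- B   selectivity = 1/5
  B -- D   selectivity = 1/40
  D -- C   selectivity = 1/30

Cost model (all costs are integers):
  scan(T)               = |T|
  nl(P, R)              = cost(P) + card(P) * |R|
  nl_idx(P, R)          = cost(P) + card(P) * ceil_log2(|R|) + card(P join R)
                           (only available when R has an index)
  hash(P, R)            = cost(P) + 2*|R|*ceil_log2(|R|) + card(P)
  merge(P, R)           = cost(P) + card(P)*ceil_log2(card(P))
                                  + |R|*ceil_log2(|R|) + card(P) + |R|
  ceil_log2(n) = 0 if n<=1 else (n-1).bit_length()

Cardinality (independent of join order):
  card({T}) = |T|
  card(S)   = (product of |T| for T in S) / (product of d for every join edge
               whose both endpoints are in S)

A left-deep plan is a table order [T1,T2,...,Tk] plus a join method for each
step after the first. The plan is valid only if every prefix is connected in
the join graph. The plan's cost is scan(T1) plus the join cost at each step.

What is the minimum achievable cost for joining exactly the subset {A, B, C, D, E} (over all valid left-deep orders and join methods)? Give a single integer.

Selinger DP over subsets of {A,B,C,D,E}:
  {A}: scan cost=200, card=200
  {E}: scan cost=60, card=60
  {B}: scan cost=150, card=150
  {D}: scan cost=200, card=200
  {C}: scan cost=120, card=120
  {AE}: card=200; try (A,nl_idx)→740, (E,hash)→1120, (E,nl_idx)→1600, (A,merge)→2280, (E,merge)→2420, (A,hash)→3320 …(+2); best=740 via (A,nl_idx)
  {BE}: card=1800; try (E,hash)→1020, (B,merge)→1830, (E,merge)→1920, (B,hash)→2520, (E,nl_idx)→2850, (B,nl)→9060 …(+1); best=1020 via (E,hash)
  {BD}: card=750; try (B,hash)→2800, (D,merge)→3300, (B,merge)→3350, (D,hash)→3500, (D,nl)→30150, (B,nl)→30200; best=2800 via (B,hash)
  {CD}: card=800; try (C,hash)→2080, (C,nl_idx)→2400, (D,merge)→2880, (C,merge)→2960, (D,hash)→3440, (D,nl)→24120 …(+1); best=2080 via (C,hash)
  {ABE}: card=6000; try (B,hash)→3340, (B,merge)→3890, (A,hash)→6020, (A,nl_idx)→21420, (A,merge)→24420, (B,nl)→30740 …(+1); best=3340 via (B,hash)
  {BDE}: card=9000; try (E,hash)→4270, (D,hash)→6020, (E,merge)→11470, (E,nl_idx)→16300, (D,merge)→24420, (E,nl)→47800 …(+1); best=4270 via (E,hash)
  {BCD}: card=3000; try (C,hash)→5230, (B,hash)→5280, (C,nl_idx)→11050, (C,merge)→12010, (B,merge)→12230, (C,nl)→92800 …(+1); best=5230 via (C,hash)
  {ABDE}: card=30000; try (D,hash)→12540, (A,hash)→16470, (D,merge)→89140, (A,nl_idx)→106270, (A,merge)→141070, (D,nl)→1203340 …(+1); best=12540 via (D,hash)
  {BCDE}: card=36000; try (E,hash)→8950, (C,hash)→14950, (E,merge)→44650, (E,nl_idx)→59230, (C,nl_idx)→103270, (C,merge)→140230 …(+2); best=8950 via (E,hash)
  {ABCDE}: card=120000; try (C,hash)→44220, (A,hash)→48150, (C,nl_idx)→342540, (A,nl_idx)→416950, (C,merge)→493500, (A,merge)→622750 …(+2); best=44220 via (C,hash)

44220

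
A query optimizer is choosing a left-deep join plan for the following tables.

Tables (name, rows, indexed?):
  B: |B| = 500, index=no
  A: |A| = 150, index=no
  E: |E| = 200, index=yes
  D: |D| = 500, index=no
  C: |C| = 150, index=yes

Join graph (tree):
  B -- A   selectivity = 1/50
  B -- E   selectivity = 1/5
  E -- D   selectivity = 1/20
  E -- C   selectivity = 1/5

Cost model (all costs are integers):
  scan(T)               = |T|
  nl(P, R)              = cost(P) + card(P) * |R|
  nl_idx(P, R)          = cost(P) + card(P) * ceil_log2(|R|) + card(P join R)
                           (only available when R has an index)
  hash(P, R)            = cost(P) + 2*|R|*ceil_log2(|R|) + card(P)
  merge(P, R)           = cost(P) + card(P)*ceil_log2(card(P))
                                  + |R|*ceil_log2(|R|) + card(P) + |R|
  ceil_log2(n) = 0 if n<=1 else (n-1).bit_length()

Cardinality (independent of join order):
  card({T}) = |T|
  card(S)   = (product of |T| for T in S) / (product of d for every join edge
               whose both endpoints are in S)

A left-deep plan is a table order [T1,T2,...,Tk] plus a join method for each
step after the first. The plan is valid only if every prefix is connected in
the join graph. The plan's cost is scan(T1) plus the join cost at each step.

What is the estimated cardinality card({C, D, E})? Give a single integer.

Tables in S: C(150), D(500), E(200)
Edges inside S: E-D(d=20), E-C(d=5)
numerator = 150 * 500 * 200 = 15000000
denominator = 20 * 5 = 100
card(S) = 15000000 / 100 = 150000

150000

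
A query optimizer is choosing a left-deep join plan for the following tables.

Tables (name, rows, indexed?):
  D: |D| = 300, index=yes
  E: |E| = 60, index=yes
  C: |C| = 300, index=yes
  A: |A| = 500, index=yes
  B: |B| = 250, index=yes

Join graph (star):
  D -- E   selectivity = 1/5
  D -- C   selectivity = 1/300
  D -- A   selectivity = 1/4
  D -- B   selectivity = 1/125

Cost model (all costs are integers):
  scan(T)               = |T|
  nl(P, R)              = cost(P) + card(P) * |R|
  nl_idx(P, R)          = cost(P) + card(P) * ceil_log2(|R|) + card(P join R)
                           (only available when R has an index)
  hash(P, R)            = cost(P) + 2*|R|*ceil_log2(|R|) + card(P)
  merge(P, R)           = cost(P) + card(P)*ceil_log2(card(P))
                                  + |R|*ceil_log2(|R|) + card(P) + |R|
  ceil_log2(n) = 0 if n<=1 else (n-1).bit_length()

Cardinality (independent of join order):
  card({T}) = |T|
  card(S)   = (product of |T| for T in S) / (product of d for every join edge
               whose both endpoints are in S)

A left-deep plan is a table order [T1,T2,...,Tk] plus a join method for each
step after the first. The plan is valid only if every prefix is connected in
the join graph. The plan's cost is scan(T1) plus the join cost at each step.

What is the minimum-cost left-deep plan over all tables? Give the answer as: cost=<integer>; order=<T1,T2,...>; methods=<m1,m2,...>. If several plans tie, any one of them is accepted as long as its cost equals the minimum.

cost=23820; order=C,D,B,E,A; methods=nl_idx,nl_idx,hash,hash

Selinger DP (subsets sized 1..n):
  {D}: scan cost=300, card=300
  {E}: scan cost=60, card=60
  {C}: scan cost=300, card=300
  {A}: scan cost=500, card=500
  {B}: scan cost=250, card=250
  {DE}: card=3600; try (E,hash)→1320, (D,merge)→3480, (E,merge)→3720, (D,nl_idx)→4200, (D,hash)→5520, (E,nl_idx)→5700 …(+2); best=1320 via (E,hash)
  {CD}: card=300; try (D,nl_idx)→3300, (C,nl_idx)→3300, (D,hash)→6000, (C,hash)→6000, (D,merge)→6300, (C,merge)→6300 …(+2); best=3300 via (D,nl_idx)
  {AD}: card=37500; try (D,hash)→6400, (A,merge)→8300, (D,merge)→8500, (A,hash)→9600, (A,nl_idx)→40500, (D,nl_idx)→42500 …(+2); best=6400 via (D,hash)
  {BD}: card=600; try (D,nl_idx)→3100, (B,nl_idx)→3300, (B,hash)→4600, (D,merge)→5500, (B,merge)→5550, (D,hash)→5900 …(+2); best=3100 via (D,nl_idx)
  {CDE}: card=3600; try (E,hash)→4320, (E,merge)→6720, (E,nl_idx)→8700, (C,hash)→10320, (E,nl)→21300, (C,nl_idx)→37320 …(+2); best=4320 via (E,hash)
  {ADE}: card=450000; try (A,hash)→13920, (E,hash)→44620, (A,merge)→53120, (A,nl_idx)→483720, (E,merge)→644320, (E,nl_idx)→681400 …(+2); best=13920 via (A,hash)
  {BDE}: card=7200; try (E,hash)→4420, (B,hash)→8920, (E,merge)→10120, (E,nl_idx)→13900, (B,nl_idx)→37320, (E,nl)→39100 …(+2); best=4420 via (E,hash)
  {ACD}: card=37500; try (A,merge)→11300, (A,hash)→12600, (A,nl_idx)→43500, (C,hash)→49300, (A,nl)→153300, (C,nl_idx)→381400 …(+2); best=11300 via (A,merge)
  {BCD}: card=600; try (B,nl_idx)→6300, (B,hash)→7600, (B,merge)→8550, (C,hash)→9100, (C,nl_idx)→9100, (C,merge)→12700 …(+2); best=6300 via (B,nl_idx)
  {ABD}: card=75000; try (A,hash)→12700, (A,merge)→14700, (B,hash)→47900, (A,nl_idx)→83500, (A,nl)→303100, (B,nl_idx)→381400 …(+2); best=12700 via (A,hash)
  {ACDE}: card=450000; try (A,hash)→16920, (E,hash)→49520, (A,merge)→56120, (C,hash)→469320, (A,nl_idx)→486720, (E,merge)→649220 …(+6); best=16920 via (A,hash)
  {BCDE}: card=7200; try (E,hash)→7620, (B,hash)→11920, (E,merge)→13320, (C,hash)→17020, (E,nl_idx)→17100, (B,nl_idx)→40320 …(+6); best=7620 via (E,hash)
  {ABDE}: card=900000; try (A,hash)→20620, (E,hash)→88420, (A,merge)→110220, (B,hash)→467920, (A,nl_idx)→969220, (E,nl_idx)→1362700 …(+6); best=20620 via (A,hash)
  {ABCD}: card=75000; try (A,hash)→15900, (A,merge)→17900, (B,hash)→52800, (A,nl_idx)→86700, (C,hash)→93100, (A,nl)→306300 …(+6); best=15900 via (A,hash)
  {ABCDE}: card=900000; try (A,hash)→23820, (E,hash)→91620, (A,merge)→113420, (B,hash)→470920, (C,hash)→926020, (A,nl_idx)→972420 …(+10); best=23820 via (A,hash)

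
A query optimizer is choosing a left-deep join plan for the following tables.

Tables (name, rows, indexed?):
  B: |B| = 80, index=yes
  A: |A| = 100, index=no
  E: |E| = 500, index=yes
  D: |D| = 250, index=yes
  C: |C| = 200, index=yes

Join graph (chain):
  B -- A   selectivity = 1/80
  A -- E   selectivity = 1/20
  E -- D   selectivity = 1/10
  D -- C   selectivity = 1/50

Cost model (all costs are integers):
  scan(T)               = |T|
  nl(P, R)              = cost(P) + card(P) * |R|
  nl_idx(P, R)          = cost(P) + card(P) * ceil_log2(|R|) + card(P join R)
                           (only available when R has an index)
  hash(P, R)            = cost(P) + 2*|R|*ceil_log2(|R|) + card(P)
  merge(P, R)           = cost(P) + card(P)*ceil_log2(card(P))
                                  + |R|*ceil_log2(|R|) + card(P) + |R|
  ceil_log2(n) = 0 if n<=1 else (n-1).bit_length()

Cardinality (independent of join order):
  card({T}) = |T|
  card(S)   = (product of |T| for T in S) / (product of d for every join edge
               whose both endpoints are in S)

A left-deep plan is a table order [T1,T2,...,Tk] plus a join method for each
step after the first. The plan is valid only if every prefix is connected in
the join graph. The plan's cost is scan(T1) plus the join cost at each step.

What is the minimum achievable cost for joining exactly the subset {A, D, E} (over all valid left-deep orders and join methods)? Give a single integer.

8900

Selinger DP over subsets of {A,D,E}:
  {A}: scan cost=100, card=100
  {E}: scan cost=500, card=500
  {D}: scan cost=250, card=250
  {AE}: card=2500; try (A,hash)→2400, (E,nl_idx)→3500, (E,merge)→5900, (A,merge)→6300, (E,hash)→9200, (E,nl)→50100 …(+1); best=2400 via (A,hash)
  {DE}: card=12500; try (D,hash)→5000, (E,merge)→7500, (D,merge)→7750, (E,hash)→9500, (E,nl_idx)→15000, (D,nl_idx)→17000 …(+2); best=5000 via (D,hash)
  {ADE}: card=62500; try (D,hash)→8900, (A,hash)→18900, (D,merge)→37150, (D,nl_idx)→84900, (A,merge)→193300, (D,nl)→627400 …(+1); best=8900 via (D,hash)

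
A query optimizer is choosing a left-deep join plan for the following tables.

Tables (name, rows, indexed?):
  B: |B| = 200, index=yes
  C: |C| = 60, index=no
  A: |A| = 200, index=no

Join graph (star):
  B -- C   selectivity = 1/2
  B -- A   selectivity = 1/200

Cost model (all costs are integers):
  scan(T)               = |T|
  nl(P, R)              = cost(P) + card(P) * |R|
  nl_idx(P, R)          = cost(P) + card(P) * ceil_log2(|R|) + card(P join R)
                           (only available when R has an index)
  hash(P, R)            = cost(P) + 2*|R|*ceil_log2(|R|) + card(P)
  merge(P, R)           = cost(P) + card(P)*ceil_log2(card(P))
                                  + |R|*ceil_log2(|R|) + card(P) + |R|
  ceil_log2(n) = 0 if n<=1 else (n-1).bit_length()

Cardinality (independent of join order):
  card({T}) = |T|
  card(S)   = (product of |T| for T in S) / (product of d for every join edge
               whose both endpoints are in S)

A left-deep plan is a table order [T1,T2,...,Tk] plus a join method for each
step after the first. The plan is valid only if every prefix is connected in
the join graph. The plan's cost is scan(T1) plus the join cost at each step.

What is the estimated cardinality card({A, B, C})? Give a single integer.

6000

Tables in S: A(200), B(200), C(60)
Edges inside S: B-C(d=2), B-A(d=200)
numerator = 200 * 200 * 60 = 2400000
denominator = 2 * 200 = 400
card(S) = 2400000 / 400 = 6000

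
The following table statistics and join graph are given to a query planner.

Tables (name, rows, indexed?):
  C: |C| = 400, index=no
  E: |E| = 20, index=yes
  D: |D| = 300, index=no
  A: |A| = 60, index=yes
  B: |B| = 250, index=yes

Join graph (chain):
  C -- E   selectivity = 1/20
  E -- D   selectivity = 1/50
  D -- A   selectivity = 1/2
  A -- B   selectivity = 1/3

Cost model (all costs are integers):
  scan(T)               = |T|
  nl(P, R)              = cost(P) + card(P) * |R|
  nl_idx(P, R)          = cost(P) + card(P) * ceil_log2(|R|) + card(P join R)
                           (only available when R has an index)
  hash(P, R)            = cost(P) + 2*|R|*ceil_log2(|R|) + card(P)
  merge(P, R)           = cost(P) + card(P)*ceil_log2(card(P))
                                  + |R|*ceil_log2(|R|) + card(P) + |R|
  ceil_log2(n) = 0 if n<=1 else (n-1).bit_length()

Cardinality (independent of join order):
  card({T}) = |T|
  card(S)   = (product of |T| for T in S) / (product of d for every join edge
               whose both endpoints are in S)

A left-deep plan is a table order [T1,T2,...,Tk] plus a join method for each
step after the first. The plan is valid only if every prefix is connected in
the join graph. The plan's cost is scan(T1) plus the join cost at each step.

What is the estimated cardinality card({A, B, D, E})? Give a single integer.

Tables in S: A(60), B(250), D(300), E(20)
Edges inside S: E-D(d=50), D-A(d=2), A-B(d=3)
numerator = 60 * 250 * 300 * 20 = 90000000
denominator = 50 * 2 * 3 = 300
card(S) = 90000000 / 300 = 300000

300000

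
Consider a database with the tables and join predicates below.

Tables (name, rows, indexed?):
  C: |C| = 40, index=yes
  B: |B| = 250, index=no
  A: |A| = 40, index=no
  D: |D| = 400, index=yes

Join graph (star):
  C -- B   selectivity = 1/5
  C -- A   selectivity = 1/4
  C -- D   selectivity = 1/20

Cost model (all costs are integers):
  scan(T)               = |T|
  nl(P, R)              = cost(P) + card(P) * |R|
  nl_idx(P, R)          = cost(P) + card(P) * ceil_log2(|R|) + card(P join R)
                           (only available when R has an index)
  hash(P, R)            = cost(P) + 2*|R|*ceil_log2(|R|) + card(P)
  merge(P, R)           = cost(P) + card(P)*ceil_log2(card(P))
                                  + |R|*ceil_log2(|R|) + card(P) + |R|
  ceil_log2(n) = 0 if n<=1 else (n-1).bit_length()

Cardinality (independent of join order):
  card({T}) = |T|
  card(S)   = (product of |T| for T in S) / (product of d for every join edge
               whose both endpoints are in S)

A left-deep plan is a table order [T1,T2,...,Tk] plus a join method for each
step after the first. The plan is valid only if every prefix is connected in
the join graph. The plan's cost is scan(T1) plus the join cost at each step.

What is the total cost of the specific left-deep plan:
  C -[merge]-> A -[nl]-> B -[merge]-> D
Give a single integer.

424600

step 1: scan C: cost=40, card=40
step 2: join A via merge
    card(P join A) = 40*40/(4) = 400
    cost = 40 + 40*6 + 40*6 + 40 + 40 = 600
step 3: join B via nl
    card(P join B) = 400*250/(5) = 20000
    cost = 600 + 400*250 = 100600
step 4: join D via merge
    card(P join D) = 20000*400/(20) = 400000
    cost = 100600 + 20000*15 + 400*9 + 20000 + 400 = 424600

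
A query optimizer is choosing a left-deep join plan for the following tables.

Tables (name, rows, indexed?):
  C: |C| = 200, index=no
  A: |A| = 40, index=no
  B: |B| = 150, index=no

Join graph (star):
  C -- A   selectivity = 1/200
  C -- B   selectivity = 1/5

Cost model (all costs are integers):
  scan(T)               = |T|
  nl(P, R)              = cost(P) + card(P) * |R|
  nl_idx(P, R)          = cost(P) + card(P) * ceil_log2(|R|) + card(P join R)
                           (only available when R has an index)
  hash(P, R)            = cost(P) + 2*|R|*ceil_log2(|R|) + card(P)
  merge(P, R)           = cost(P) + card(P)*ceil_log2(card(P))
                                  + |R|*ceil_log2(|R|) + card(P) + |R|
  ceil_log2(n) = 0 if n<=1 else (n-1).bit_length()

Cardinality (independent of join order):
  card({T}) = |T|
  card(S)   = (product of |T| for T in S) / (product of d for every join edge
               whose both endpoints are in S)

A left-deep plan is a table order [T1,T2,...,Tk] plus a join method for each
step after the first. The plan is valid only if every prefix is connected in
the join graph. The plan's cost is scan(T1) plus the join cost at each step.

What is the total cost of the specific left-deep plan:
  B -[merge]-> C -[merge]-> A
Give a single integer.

87580

step 1: scan B: cost=150, card=150
step 2: join C via merge
    card(P join C) = 150*200/(5) = 6000
    cost = 150 + 150*8 + 200*8 + 150 + 200 = 3300
step 3: join A via merge
    card(P join A) = 6000*40/(200) = 1200
    cost = 3300 + 6000*13 + 40*6 + 6000 + 40 = 87580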